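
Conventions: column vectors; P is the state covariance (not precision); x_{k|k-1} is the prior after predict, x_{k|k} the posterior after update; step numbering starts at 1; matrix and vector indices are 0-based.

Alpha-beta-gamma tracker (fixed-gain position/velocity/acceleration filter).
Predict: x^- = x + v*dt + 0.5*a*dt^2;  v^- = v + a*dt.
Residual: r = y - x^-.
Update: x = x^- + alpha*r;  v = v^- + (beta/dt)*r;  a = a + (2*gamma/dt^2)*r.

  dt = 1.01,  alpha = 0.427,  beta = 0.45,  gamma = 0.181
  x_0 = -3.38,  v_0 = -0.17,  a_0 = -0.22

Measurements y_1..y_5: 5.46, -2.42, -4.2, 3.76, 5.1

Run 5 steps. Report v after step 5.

v_post = -0.3251

step 1: x_pred=-3.6639  r=9.1239  x^+=0.2320  v^+=3.6729  a^+=3.0178
step 2: x_pred=5.4809  r=-7.9009  x^+=2.1072  v^+=3.2007  a^+=0.2140
step 3: x_pred=5.4490  r=-9.6490  x^+=1.3289  v^+=-0.8822  a^+=-3.2101
step 4: x_pred=-1.1995  r=4.9595  x^+=0.9182  v^+=-1.9148  a^+=-1.4502
step 5: x_pred=-1.7553  r=6.8553  x^+=1.1719  v^+=-0.3251  a^+=0.9826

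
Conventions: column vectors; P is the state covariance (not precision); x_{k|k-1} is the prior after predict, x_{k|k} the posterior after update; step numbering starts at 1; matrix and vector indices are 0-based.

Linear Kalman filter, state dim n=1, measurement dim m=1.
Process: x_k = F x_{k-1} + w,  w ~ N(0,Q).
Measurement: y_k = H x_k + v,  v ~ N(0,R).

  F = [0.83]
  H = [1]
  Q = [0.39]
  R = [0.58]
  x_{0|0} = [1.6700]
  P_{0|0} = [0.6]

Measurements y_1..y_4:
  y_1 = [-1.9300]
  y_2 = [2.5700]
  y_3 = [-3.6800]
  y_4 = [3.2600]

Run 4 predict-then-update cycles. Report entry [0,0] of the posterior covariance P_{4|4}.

step 1: x^-=[1.3861]  P^-=[0.8033]  S=[1.3833]  K=[0.5807]  nu=[-3.3161]  x^+=[-0.5396]  P^+=[0.3368]
step 2: x^-=[-0.4479]  P^-=[0.6220]  S=[1.2020]  K=[0.5175]  nu=[3.0179]  x^+=[1.1138]  P^+=[0.3001]
step 3: x^-=[0.9245]  P^-=[0.5968]  S=[1.1768]  K=[0.5071]  nu=[-4.6045]  x^+=[-1.4106]  P^+=[0.2941]
step 4: x^-=[-1.1708]  P^-=[0.5926]  S=[1.1726]  K=[0.5054]  nu=[4.4308]  x^+=[1.0685]  P^+=[0.2931]

P_post[0,0] = 0.2931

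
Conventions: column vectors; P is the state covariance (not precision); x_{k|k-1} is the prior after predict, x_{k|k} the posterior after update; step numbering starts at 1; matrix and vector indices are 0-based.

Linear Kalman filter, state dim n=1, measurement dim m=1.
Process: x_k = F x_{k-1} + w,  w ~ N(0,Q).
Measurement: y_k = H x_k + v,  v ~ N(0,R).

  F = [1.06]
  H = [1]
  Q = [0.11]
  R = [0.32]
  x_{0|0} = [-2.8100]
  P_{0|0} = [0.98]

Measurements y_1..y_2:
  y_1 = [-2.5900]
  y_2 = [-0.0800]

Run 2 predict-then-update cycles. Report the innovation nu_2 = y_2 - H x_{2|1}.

innov = [2.7515]

step 1: x^-=[-2.9786]  P^-=[1.2111]  S=[1.5311]  K=[0.7910]  nu=[0.3886]  x^+=[-2.6712]  P^+=[0.2531]
step 2: x^-=[-2.8315]  P^-=[0.3944]  S=[0.7144]  K=[0.5521]  nu=[2.7515]  x^+=[-1.3125]  P^+=[0.1767]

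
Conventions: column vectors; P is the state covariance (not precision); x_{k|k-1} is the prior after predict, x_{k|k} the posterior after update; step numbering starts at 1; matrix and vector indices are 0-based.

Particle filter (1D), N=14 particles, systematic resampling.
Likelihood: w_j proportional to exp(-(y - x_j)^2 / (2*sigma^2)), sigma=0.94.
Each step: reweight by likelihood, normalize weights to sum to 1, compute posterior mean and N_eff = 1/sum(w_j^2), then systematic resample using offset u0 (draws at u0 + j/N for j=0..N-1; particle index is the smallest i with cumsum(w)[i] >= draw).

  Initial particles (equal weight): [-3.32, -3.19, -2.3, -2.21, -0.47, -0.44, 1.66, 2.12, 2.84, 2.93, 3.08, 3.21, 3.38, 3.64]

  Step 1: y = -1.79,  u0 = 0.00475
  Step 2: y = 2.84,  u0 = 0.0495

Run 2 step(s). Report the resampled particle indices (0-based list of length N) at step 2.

step 1: w=[0.0859, 0.1066, 0.2789, 0.2924, 0.1205, 0.1152, 0.0004, 0.0001, 0.0000, 0.0000, 0.0000, 0.0000, 0.0000, 0.0000]  mean=-2.0195  Neff=4.7657  idx=[0, 0, 1, 2, 2, 2, 2, 3, 3, 3, 3, 4, 4, 5]
step 2: w=[0.0000, 0.0000, 0.0000, 0.0001, 0.0001, 0.0001, 0.0001, 0.0001, 0.0001, 0.0001, 0.0001, 0.3205, 0.3205, 0.3584]  mean=-0.4602  Neff=2.9946  idx=[11, 11, 11, 11, 12, 12, 12, 12, 12, 13, 13, 13, 13, 13]

resampled_idx = [11, 11, 11, 11, 12, 12, 12, 12, 12, 13, 13, 13, 13, 13]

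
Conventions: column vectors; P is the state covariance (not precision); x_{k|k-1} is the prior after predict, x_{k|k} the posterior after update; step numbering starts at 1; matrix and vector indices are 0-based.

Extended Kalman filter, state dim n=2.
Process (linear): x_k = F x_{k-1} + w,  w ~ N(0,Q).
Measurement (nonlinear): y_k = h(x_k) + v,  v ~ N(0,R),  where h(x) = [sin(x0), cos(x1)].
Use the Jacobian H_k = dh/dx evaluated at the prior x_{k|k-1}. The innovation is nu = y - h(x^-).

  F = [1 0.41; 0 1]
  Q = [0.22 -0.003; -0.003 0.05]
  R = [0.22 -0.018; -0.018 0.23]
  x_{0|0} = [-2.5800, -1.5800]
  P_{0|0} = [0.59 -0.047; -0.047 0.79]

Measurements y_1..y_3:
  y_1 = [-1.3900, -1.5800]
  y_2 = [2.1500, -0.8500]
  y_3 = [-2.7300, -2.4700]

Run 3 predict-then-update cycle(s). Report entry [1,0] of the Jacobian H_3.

H_jac[1,0] = 0.0000

step 1: x^-=[-3.2278, -1.5800]  P^-=[0.9043 0.2739; 0.2739 0.8400]  H_jac=[-0.9963 0.0000; 0.0000 1.0000]  S=[1.1176 -0.2909; -0.2909 1.0699]  K=[-0.7958 0.0396; -0.0429 0.7734]  nu=[-1.4761, -1.5708]  x^+=[-2.1154, -2.7316]  P^+=[0.1764 0.0234; 0.0234 0.1787]
step 2: x^-=[-3.2353, -2.7316]  P^-=[0.4457 0.0937; 0.0937 0.2287]  H_jac=[-0.9956 0.0000; 0.0000 0.3986]  S=[0.6618 -0.0552; -0.0552 0.2663]  K=[-0.6704 0.0013; -0.1144 0.3185]  nu=[2.0564, 0.0671]  x^+=[-4.6139, -2.9454]  P^+=[0.1482 0.0310; 0.0310 0.1890]
step 3: x^-=[-5.8215, -2.9454]  P^-=[0.4254 0.1055; 0.1055 0.2390]  H_jac=[0.8953 0.0000; 0.0000 0.1949]  S=[0.5610 0.0004; 0.0004 0.2391]  K=[0.6788 0.0848; 0.1682 0.1945]  nu=[-3.1755, -1.4892]  x^+=[-8.1035, -3.7694]  P^+=[0.1651 0.0374; 0.0374 0.2140]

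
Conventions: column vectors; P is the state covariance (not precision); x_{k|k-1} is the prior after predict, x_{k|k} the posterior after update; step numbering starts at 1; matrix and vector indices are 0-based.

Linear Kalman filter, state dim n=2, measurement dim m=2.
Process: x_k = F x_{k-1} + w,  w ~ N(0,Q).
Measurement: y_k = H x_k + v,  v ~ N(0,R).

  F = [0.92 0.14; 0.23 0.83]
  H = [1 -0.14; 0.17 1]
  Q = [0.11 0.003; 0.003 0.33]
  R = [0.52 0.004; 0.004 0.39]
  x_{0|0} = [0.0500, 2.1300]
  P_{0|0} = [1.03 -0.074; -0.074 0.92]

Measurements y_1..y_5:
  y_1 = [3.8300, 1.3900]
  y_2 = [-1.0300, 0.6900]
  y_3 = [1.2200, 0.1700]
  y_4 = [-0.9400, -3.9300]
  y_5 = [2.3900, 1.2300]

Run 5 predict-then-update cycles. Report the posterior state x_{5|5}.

x_post = [0.7487, -0.0935]

step 1: x^-=[0.3442, 1.7794]  P^-=[0.9808 0.2690; 0.2690 0.9900]  S=[1.4449 0.2947; 0.2947 1.4998]  K=[0.6183 0.1690; -0.0527 0.7009]  nu=[3.7349, -0.4479]  x^+=[2.5776, 1.2685]  P^+=[0.3240 0.0133; 0.0133 0.2709]
step 2: x^-=[2.5490, 1.6457]  P^-=[0.3930 0.1136; 0.1136 0.5388]  S=[0.8917 0.1063; 0.1063 0.9788]  K=[0.4062 0.1402; -0.0255 0.5730]  nu=[-3.3486, -1.3890]  x^+=[0.9942, 0.9351]  P^+=[0.2145 0.0198; 0.0198 0.2200]
step 3: x^-=[1.0456, 1.0048]  P^-=[0.3010 0.0898; 0.0898 0.5005]  S=[0.8057 0.0727; 0.0727 0.9297]  K=[0.3468 0.1245; -0.0258 0.5568]  nu=[0.3151, -1.0125]  x^+=[1.0288, 0.4329]  P^+=[0.1834 0.0187; 0.0187 0.2138]
step 4: x^-=[1.0071, 0.5959]  P^-=[0.2743 0.0816; 0.0816 0.4942]  S=[0.7811 0.0611; 0.0611 0.9198]  K=[0.3273 0.1176; -0.0275 0.5541]  nu=[-1.8637, -4.6972]  x^+=[-0.1555, -1.9558]  P^+=[0.1732 0.0178; 0.0178 0.2130]
step 5: x^-=[-0.4169, -1.6590]  P^-=[0.2653 0.0785; 0.0785 0.4927]  S=[0.7730 0.0568; 0.0568 0.9170]  K=[0.3206 0.1150; -0.0283 0.5535]  nu=[2.5746, 2.9599]  x^+=[0.7487, -0.0935]  P^+=[0.1696 0.0173; 0.0173 0.2128]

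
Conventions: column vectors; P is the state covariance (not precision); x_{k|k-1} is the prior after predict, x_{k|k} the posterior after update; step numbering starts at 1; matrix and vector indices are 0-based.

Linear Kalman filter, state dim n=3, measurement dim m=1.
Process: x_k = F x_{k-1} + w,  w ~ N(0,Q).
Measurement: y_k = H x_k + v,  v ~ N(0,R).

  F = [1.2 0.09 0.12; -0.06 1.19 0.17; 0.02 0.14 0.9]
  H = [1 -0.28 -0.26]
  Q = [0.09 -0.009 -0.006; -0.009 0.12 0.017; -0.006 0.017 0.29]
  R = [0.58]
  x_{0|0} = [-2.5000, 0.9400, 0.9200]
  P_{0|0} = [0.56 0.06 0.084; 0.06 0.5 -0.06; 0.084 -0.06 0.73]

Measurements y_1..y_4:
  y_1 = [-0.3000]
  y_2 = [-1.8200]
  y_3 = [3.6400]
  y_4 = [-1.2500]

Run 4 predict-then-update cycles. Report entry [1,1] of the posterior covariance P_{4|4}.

P_post[1,1] = 3.2251

step 1: x^-=[-2.8050, 1.4250, 0.9096]  P^-=[0.9468 0.1115 0.1878; 0.1115 0.8166 0.1423; 0.1878 0.1423 0.8796]  S=[1.5109]  K=[0.5737; -0.1020; -0.0534]  nu=[3.1405]  x^+=[-1.0034, 1.1046, 0.7418]  P^+=[0.4496 0.1999 0.2341; 0.1999 0.8009 0.1341; 0.2341 0.1341 0.8753]
step 2: x^-=[-1.0156, 1.5008, 0.8022]  P^-=[0.8700 0.4140 0.4099; 0.4140 1.3020 0.4218; 0.4099 0.4218 1.0582]  S=[1.2401]  K=[0.5222; -0.0486; 0.0134]  nu=[-0.1756]  x^+=[-1.1073, 1.5094, 0.7999]  P^+=[0.5319 0.4454 0.4012; 0.4454 1.2990 0.4226; 0.4012 0.4226 1.0579]
step 3: x^-=[-1.0969, 1.9986, 0.9091]  P^-=[1.1026 0.8929 0.6886; 0.8929 2.0913 0.8439; 0.6886 0.8439 1.2960]  S=[1.1989]  K=[0.5618; 0.0733; 0.0962]  nu=[5.5329]  x^+=[2.0113, 2.4042, 1.4413]  P^+=[0.7242 0.8435 0.6238; 0.8435 2.0848 0.8354; 0.6238 0.8354 1.2849]
step 4: x^-=[2.8029, 2.9853, 1.6740]  P^-=[1.5481 1.6431 1.0766; 1.6431 3.3169 1.4561; 1.0766 1.4561 1.6097]  S=[1.2290]  K=[0.6575; 0.2732; 0.2037]  nu=[-2.7818]  x^+=[0.9738, 2.2252, 1.1074]  P^+=[1.0167 1.4223 0.9120; 1.4223 3.2251 1.3877; 0.9120 1.3877 1.5587]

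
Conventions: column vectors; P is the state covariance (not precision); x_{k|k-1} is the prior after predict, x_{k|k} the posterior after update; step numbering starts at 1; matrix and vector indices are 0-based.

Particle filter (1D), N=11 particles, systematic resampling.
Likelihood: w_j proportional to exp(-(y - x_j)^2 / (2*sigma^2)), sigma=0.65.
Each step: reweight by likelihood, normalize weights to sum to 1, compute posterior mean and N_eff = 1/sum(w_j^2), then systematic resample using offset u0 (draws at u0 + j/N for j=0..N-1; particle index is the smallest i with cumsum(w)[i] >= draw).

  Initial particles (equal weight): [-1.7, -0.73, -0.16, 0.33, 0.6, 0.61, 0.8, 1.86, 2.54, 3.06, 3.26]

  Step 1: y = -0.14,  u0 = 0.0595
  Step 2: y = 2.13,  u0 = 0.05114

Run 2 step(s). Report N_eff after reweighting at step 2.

step 1: w=[0.0144, 0.1705, 0.2573, 0.1982, 0.1346, 0.1323, 0.0905, 0.0023, 0.0001, 0.0000, 0.0000]  mean=0.1134  Neff=5.6015  idx=[1, 1, 2, 2, 2, 3, 3, 4, 5, 5, 6]
step 2: w=[0.0002, 0.0002, 0.0055, 0.0055, 0.0055, 0.0592, 0.0592, 0.1715, 0.1778, 0.1778, 0.3375]  mean=0.6261  Neff=4.6796  idx=[5, 7, 7, 8, 8, 9, 9, 10, 10, 10, 10]

N_eff = 4.6796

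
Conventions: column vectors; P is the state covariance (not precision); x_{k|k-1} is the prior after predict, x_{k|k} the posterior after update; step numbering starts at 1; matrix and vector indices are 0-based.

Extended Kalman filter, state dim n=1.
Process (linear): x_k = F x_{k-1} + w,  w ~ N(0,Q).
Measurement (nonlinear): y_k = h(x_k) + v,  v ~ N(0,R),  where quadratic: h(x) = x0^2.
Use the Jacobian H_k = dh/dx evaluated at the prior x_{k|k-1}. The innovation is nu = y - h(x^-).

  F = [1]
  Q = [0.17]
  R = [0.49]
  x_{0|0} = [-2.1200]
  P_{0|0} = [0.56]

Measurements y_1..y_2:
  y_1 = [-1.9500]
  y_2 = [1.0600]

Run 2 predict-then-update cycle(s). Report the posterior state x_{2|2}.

x_post = [-0.8511]

step 1: x^-=[-2.1200]  P^-=[0.7300]  H_jac=[-4.2400]  S=[13.6136]  K=[-0.2274]  nu=[-6.4444]  x^+=[-0.6548]  P^+=[0.0263]
step 2: x^-=[-0.6548]  P^-=[0.1963]  H_jac=[-1.3096]  S=[0.8266]  K=[-0.3110]  nu=[0.6312]  x^+=[-0.8511]  P^+=[0.1163]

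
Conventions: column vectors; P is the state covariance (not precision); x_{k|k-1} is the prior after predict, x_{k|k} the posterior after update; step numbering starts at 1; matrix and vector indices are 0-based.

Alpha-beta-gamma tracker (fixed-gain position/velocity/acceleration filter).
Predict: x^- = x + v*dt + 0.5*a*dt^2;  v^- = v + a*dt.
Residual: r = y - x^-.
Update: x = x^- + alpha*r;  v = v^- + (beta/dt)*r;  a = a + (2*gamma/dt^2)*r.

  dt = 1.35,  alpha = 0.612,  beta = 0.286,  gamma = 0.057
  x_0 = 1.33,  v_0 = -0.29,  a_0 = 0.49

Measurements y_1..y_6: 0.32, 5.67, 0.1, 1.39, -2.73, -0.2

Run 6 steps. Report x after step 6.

step 1: x_pred=1.3850  r=-1.0650  x^+=0.7332  v^+=0.1459  a^+=0.4234
step 2: x_pred=1.3160  r=4.3540  x^+=3.9806  v^+=1.6399  a^+=0.6957
step 3: x_pred=6.8284  r=-6.7284  x^+=2.7106  v^+=1.1537  a^+=0.2749
step 4: x_pred=4.5185  r=-3.1285  x^+=2.6039  v^+=0.8619  a^+=0.0792
step 5: x_pred=3.8396  r=-6.5696  x^+=-0.1810  v^+=-0.4230  a^+=-0.3318
step 6: x_pred=-1.0543  r=0.8543  x^+=-0.5315  v^+=-0.6899  a^+=-0.2783

x_post = -0.5315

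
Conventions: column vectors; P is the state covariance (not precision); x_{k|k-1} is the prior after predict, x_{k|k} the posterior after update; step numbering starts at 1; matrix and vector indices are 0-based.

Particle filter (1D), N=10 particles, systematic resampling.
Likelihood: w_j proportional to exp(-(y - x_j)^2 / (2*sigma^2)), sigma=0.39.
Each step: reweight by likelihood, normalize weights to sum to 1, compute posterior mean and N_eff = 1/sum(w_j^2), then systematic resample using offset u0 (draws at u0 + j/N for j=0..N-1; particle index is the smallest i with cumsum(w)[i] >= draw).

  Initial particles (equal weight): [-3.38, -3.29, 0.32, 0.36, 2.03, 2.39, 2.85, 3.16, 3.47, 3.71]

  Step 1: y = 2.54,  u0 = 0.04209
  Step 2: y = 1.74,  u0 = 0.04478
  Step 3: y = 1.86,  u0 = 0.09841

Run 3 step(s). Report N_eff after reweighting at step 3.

N_eff = 8.8742

step 1: w=[0.0000, 0.0000, 0.0000, 0.0000, 0.1746, 0.3814, 0.2994, 0.1161, 0.0239, 0.0046]  mean=2.5861  Neff=3.5756  idx=[4, 4, 5, 5, 5, 5, 6, 6, 6, 7]
step 2: w=[0.2954, 0.2954, 0.0971, 0.0971, 0.0971, 0.0971, 0.0068, 0.0068, 0.0068, 0.0005]  mean=2.1871  Neff=4.7096  idx=[0, 0, 0, 1, 1, 1, 2, 3, 4, 5]
step 3: w=[0.1291, 0.1291, 0.1291, 0.1291, 0.1291, 0.1291, 0.0564, 0.0564, 0.0564, 0.0564]  mean=2.1112  Neff=8.8742  idx=[0, 1, 2, 3, 3, 4, 5, 6, 8, 9]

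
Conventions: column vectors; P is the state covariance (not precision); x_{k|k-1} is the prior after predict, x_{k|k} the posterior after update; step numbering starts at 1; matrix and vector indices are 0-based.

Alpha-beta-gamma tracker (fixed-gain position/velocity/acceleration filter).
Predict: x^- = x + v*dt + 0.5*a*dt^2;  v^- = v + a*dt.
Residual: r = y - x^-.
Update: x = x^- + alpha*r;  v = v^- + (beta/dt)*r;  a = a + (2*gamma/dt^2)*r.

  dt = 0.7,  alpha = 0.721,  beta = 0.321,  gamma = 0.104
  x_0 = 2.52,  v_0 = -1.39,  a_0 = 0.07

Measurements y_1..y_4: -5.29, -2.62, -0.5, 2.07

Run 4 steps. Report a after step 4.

a_post = 4.1958

step 1: x_pred=1.5642  r=-6.8542  x^+=-3.3777  v^+=-4.4841  a^+=-2.8395
step 2: x_pred=-7.2123  r=4.5923  x^+=-3.9012  v^+=-4.3659  a^+=-0.8902
step 3: x_pred=-7.1755  r=6.6755  x^+=-2.3625  v^+=-1.9278  a^+=1.9435
step 4: x_pred=-3.2358  r=5.3058  x^+=0.5897  v^+=1.8657  a^+=4.1958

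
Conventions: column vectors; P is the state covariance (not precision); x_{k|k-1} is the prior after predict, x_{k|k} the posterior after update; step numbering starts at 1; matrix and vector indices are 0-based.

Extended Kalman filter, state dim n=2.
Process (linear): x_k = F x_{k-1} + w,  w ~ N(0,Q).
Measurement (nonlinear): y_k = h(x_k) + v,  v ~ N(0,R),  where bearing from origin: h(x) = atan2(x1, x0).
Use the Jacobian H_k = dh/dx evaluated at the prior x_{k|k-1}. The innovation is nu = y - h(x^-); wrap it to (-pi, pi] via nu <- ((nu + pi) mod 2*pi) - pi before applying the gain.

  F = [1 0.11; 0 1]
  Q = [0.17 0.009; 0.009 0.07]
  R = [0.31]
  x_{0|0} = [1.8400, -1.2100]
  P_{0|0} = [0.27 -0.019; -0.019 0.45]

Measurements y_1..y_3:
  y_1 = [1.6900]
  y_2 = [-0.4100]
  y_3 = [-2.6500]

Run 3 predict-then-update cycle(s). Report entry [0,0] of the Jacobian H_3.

step 1: x^-=[1.7069, -1.2100]  P^-=[0.4413 0.0395; 0.0395 0.5200]  H_jac=[0.2764 0.3899]  S=[0.4313]  K=[0.3185; 0.4954]  nu=[2.3067]  x^+=[2.4416, -0.0672]  P^+=[0.3975 -0.0286; -0.0286 0.4141]
step 2: x^-=[2.4342, -0.0672]  P^-=[0.5662 0.0260; 0.0260 0.4841]  H_jac=[0.0113 0.4105]  S=[0.3919]  K=[0.0436; 0.5079]  nu=[-0.3824]  x^+=[2.4175, -0.2614]  P^+=[0.5655 0.0173; 0.0173 0.3831]
step 3: x^-=[2.3888, -0.2614]  P^-=[0.7439 0.0685; 0.0685 0.4531]  H_jac=[0.0453 0.4137]  S=[0.3916]  K=[0.1583; 0.4865]  nu=[-2.5410]  x^+=[1.9865, -1.4976]  P^+=[0.7341 0.0383; 0.0383 0.3604]

H_jac[0,0] = 0.0453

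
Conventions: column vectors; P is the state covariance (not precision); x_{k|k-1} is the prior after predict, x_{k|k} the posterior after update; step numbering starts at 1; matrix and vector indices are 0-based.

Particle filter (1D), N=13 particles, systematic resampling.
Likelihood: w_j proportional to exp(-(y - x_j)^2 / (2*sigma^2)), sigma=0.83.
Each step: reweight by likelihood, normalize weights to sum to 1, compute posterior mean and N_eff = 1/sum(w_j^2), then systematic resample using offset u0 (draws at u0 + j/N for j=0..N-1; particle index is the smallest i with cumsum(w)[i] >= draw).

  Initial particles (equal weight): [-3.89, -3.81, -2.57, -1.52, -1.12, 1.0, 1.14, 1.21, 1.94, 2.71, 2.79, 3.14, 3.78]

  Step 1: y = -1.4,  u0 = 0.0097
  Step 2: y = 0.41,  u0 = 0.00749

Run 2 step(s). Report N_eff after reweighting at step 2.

N_eff = 8.2709

step 1: w=[0.0047, 0.0063, 0.1567, 0.4189, 0.3999, 0.0065, 0.0039, 0.0030, 0.0001, 0.0000, 0.0000, 0.0000, 0.0000]  mean=-1.5146  Neff=2.7772  idx=[1, 2, 2, 3, 3, 3, 3, 3, 4, 4, 4, 4, 4]
step 2: w=[0.0000, 0.0013, 0.0013, 0.0535, 0.0535, 0.0535, 0.0535, 0.0535, 0.1460, 0.1460, 0.1460, 0.1460, 0.1460]  mean=-1.2306  Neff=8.2709  idx=[3, 4, 5, 7, 8, 8, 9, 9, 10, 10, 11, 11, 12]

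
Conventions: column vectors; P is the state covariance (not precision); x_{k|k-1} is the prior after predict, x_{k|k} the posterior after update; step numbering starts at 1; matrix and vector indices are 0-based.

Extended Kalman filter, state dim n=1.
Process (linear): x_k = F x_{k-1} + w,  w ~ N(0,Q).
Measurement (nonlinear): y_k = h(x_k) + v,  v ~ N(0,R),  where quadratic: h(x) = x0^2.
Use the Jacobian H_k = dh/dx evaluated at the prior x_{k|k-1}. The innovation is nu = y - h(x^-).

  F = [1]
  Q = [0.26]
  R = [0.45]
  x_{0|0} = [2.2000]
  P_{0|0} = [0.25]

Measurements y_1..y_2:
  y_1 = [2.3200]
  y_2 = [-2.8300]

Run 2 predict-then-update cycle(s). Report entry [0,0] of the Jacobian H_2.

H_jac[0,0] = 3.3045

step 1: x^-=[2.2000]  P^-=[0.5100]  H_jac=[4.4000]  S=[10.3236]  K=[0.2174]  nu=[-2.5200]  x^+=[1.6522]  P^+=[0.0222]
step 2: x^-=[1.6522]  P^-=[0.2822]  H_jac=[3.3045]  S=[3.5318]  K=[0.2641]  nu=[-5.5599]  x^+=[0.1841]  P^+=[0.0360]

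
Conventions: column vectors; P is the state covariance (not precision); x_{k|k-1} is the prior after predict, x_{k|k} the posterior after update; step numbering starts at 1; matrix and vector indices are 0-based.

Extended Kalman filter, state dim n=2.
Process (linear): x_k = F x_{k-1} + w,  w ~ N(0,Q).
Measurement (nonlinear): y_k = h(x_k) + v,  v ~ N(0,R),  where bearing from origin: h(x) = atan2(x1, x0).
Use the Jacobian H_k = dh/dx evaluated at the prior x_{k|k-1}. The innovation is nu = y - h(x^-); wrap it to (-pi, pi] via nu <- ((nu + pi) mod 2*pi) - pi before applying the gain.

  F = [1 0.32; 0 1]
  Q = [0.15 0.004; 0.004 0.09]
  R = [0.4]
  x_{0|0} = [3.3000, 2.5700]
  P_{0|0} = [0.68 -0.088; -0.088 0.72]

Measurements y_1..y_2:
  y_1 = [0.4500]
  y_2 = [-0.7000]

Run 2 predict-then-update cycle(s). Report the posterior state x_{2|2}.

step 1: x^-=[4.1224, 2.5700]  P^-=[0.8474 0.1464; 0.1464 0.8100]  H_jac=[-0.1089 0.1747]  S=[0.4292]  K=[-0.1554; 0.2925]  nu=[-0.1075]  x^+=[4.1391, 2.5386]  P^+=[0.8370 0.1659; 0.1659 0.7733]
step 2: x^-=[4.9514, 2.5386]  P^-=[1.1724 0.4174; 0.4174 0.8633]  H_jac=[-0.0820 0.1599]  S=[0.4190]  K=[-0.0701; 0.2478]  nu=[-1.1737]  x^+=[5.0337, 2.2477]  P^+=[1.1703 0.4246; 0.4246 0.8375]

x_post = [5.0337, 2.2477]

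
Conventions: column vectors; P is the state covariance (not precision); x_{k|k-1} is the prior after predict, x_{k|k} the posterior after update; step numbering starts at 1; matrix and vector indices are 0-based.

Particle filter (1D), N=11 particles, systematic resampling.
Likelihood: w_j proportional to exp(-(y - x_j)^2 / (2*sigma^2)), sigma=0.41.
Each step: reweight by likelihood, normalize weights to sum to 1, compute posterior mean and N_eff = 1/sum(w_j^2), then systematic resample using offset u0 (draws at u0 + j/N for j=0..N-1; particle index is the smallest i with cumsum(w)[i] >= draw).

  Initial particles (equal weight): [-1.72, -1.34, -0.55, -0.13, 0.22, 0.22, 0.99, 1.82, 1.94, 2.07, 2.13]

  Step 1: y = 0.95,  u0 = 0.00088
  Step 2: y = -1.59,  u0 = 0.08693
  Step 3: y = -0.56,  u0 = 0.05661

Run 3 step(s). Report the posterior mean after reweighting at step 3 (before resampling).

post_mean = -0.1203

step 1: w=[0.0000, 0.0000, 0.0008, 0.0190, 0.1252, 0.1252, 0.6080, 0.0643, 0.0331, 0.0146, 0.0097]  mean=0.8864  Neff=2.4572  idx=[3, 4, 5, 6, 6, 6, 6, 6, 6, 6, 7]
step 2: w=[0.9377, 0.0312, 0.0312, 0.0000, 0.0000, 0.0000, 0.0000, 0.0000, 0.0000, 0.0000, 0.0000]  mean=-0.1082  Neff=1.1349  idx=[0, 0, 0, 0, 0, 0, 0, 0, 0, 0, 2]
step 3: w=[0.0972, 0.0972, 0.0972, 0.0972, 0.0972, 0.0972, 0.0972, 0.0972, 0.0972, 0.0972, 0.0276]  mean=-0.1203  Neff=10.4911  idx=[0, 1, 2, 3, 4, 5, 6, 7, 8, 8, 9]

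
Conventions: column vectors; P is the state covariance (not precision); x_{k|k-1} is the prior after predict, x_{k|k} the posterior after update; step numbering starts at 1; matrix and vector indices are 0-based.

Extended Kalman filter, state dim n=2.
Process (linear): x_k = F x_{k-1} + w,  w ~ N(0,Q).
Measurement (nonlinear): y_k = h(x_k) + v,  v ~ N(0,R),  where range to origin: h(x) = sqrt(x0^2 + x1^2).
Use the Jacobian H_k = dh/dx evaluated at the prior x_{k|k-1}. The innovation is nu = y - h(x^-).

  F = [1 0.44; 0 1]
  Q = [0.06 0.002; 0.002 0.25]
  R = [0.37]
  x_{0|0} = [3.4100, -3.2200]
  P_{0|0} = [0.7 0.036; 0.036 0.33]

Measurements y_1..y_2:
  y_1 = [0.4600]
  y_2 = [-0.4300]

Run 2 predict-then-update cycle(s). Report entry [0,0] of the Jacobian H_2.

step 1: x^-=[1.9932, -3.2200]  P^-=[0.8556 0.1832; 0.1832 0.5800]  H_jac=[0.5263 -0.8503]  S=[0.8624]  K=[0.3415; -0.4601]  nu=[-3.3270]  x^+=[0.8569, -1.6894]  P^+=[0.7550 0.3187; 0.3187 0.3975]
step 2: x^-=[0.1135, -1.6894]  P^-=[1.1724 0.4956; 0.4956 0.6475]  H_jac=[0.0671 -0.9977]  S=[0.9535]  K=[-0.4361; -0.6427]  nu=[-2.1232]  x^+=[1.0395, -0.3249]  P^+=[0.9910 0.2283; 0.2283 0.2537]

H_jac[0,0] = 0.0671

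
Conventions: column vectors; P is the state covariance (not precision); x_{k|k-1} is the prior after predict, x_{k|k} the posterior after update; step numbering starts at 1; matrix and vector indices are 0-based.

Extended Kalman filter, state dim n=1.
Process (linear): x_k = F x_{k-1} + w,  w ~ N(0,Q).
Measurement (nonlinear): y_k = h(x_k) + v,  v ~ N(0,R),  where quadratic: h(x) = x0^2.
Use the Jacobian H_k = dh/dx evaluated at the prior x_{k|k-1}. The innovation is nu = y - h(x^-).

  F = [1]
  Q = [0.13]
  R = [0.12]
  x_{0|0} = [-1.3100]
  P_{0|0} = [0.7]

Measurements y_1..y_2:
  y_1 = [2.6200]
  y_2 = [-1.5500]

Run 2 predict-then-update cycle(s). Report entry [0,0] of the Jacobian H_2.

H_jac[0,0] = -3.2958

step 1: x^-=[-1.3100]  P^-=[0.8300]  H_jac=[-2.6200]  S=[5.8175]  K=[-0.3738]  nu=[0.9039]  x^+=[-1.6479]  P^+=[0.0171]
step 2: x^-=[-1.6479]  P^-=[0.1471]  H_jac=[-3.2958]  S=[1.7180]  K=[-0.2822]  nu=[-4.2655]  x^+=[-0.4440]  P^+=[0.0103]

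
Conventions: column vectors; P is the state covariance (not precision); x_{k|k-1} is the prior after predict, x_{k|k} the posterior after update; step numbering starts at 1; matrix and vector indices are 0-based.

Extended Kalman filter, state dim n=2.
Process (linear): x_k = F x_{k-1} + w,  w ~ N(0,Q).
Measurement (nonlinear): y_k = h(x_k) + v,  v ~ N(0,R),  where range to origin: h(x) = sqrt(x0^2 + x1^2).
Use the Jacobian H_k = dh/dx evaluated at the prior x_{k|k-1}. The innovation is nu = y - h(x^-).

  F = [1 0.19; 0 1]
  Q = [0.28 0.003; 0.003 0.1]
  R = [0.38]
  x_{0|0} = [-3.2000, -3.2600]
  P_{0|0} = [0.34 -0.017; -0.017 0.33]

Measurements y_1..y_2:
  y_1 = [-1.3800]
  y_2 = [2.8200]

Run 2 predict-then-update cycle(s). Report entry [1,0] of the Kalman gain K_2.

K[1,0] = -0.4213

step 1: x^-=[-3.8194, -3.2600]  P^-=[0.6255 0.0487; 0.0487 0.4300]  H_jac=[-0.7606 -0.6492]  S=[0.9712]  K=[-0.5224; -0.3256]  nu=[-6.4015]  x^+=[-0.4752, -1.1757]  P^+=[0.3604 -0.1165; -0.1165 0.3270]
step 2: x^-=[-0.6986, -1.1757]  P^-=[0.6080 -0.0513; -0.0513 0.4270]  H_jac=[-0.5108 -0.8597]  S=[0.8092]  K=[-0.3293; -0.4213]  nu=[1.4523]  x^+=[-1.1768, -1.7876]  P^+=[0.5202 -0.1636; -0.1636 0.2834]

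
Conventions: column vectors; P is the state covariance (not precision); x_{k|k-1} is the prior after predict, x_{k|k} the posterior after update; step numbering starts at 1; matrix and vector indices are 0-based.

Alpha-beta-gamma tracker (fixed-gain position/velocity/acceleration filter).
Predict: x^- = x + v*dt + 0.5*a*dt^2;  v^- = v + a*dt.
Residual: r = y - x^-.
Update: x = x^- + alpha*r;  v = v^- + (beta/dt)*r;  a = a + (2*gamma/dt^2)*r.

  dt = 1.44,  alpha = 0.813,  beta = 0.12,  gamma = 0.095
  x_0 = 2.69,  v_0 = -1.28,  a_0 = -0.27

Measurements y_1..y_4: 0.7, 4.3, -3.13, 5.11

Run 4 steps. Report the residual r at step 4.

resid = 9.5441

step 1: x_pred=0.5669  r=0.1331  x^+=0.6751  v^+=-1.6577  a^+=-0.2578
step 2: x_pred=-1.9793  r=6.2793  x^+=3.1258  v^+=-1.5057  a^+=0.3176
step 3: x_pred=1.2869  r=-4.4169  x^+=-2.3040  v^+=-1.4165  a^+=-0.0872
step 4: x_pred=-4.4341  r=9.5441  x^+=3.3253  v^+=-0.7466  a^+=0.7874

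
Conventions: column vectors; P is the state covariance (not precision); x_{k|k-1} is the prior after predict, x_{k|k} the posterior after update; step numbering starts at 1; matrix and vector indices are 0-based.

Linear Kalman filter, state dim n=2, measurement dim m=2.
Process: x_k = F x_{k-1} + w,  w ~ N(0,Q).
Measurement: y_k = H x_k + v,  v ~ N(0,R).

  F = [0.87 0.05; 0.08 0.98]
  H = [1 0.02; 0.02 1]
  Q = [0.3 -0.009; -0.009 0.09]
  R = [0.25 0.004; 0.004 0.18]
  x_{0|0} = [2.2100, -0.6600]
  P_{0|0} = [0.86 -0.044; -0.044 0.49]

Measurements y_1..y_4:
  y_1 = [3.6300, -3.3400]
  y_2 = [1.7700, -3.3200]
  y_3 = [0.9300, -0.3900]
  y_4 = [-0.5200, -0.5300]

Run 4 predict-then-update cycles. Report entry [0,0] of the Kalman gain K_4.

K[0,0] = 0.6261

step 1: x^-=[1.8897, -0.4700]  P^-=[0.9483 0.0372; 0.0372 0.5592]  S=[1.2000 0.0713; 0.0713 0.7411]  K=[0.7909 -0.0004; -0.0046 0.7560]  nu=[1.7497, -2.9078]  x^+=[3.2746, -2.6765]  P^+=[0.1977 -0.0009; -0.0009 0.1361]
step 2: x^-=[2.7151, -2.3610]  P^-=[0.4499 0.0107; 0.0107 0.2218]  S=[0.7005 0.0281; 0.0281 0.4024]  K=[0.6425 0.0040; -0.0006 0.5518]  nu=[-0.8979, -1.0133]  x^+=[2.1341, -2.9196]  P^+=[0.1606 0.0001; 0.0001 0.0993]
step 3: x^-=[1.7107, -2.6905]  P^-=[0.4218 0.0071; 0.0071 0.1864]  S=[0.6722 0.0233; 0.0233 0.3669]  K=[0.6277 0.0026; -0.0015 0.5086]  nu=[-0.7269, 2.2663]  x^+=[1.2603, -1.5367]  P^+=[0.1569 -0.0002; -0.0002 0.0915]
step 4: x^-=[1.0196, -1.4052]  P^-=[0.4190 0.0063; 0.0063 0.1789]  S=[0.6693 0.0222; 0.0222 0.3593]  K=[0.6261 0.0020; -0.0018 0.4984]  nu=[-1.5115, 0.8548]  x^+=[0.0749, -0.9764]  P^+=[0.1565 -0.0003; -0.0003 0.0897]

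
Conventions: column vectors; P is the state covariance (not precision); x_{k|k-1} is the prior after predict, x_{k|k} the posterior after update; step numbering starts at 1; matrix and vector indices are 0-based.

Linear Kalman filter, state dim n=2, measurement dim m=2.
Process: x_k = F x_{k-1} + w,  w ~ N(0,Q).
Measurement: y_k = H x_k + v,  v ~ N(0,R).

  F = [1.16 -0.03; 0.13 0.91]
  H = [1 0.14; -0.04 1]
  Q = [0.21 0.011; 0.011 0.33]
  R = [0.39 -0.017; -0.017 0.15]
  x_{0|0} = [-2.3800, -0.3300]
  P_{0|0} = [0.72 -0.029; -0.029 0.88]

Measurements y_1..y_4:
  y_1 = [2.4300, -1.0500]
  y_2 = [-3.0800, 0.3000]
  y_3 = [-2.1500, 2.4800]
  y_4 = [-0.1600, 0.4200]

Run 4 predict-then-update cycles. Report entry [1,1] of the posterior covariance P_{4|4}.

P_post[1,1] = 0.1087

step 1: x^-=[-2.7509, -0.6097]  P^-=[1.1816 0.0651; 0.0651 1.0640]  S=[1.6107 0.1494; 0.1494 1.2107]  K=[0.7464 -0.0774; 0.0522 0.8703]  nu=[5.2663, -0.5503]  x^+=[1.2227, -0.8140]  P^+=[0.2942 -0.0125; -0.0125 0.1292]
step 2: x^-=[1.4427, -0.5818]  P^-=[0.6068 0.0387; 0.0387 0.4390]  S=[1.0163 0.0586; 0.0586 0.5868]  K=[0.6045 -0.0359; 0.0558 0.7398]  nu=[-4.4413, 0.9395]  x^+=[-1.2758, -0.1347]  P^+=[0.2372 -0.0062; -0.0062 0.1098]
step 3: x^-=[-1.4759, -0.2885]  P^-=[0.5298 0.0373; 0.0373 0.4235]  S=[0.9385 0.0582; 0.0582 0.5713]  K=[0.5719 -0.0301; 0.0575 0.7327]  nu=[-0.6337, 2.7094]  x^+=[-1.9198, 1.6604]  P^+=[0.2243 -0.0053; -0.0053 0.1087]
step 4: x^-=[-2.2767, 1.2614]  P^-=[0.5123 0.0363; 0.0363 0.4226]  S=[0.9207 0.0578; 0.0578 0.5705]  K=[0.5637 -0.0294; 0.0577 0.7323]  nu=[1.9401, -0.9324]  x^+=[-1.1556, 0.6905]  P^+=[0.2211 -0.0051; -0.0051 0.1087]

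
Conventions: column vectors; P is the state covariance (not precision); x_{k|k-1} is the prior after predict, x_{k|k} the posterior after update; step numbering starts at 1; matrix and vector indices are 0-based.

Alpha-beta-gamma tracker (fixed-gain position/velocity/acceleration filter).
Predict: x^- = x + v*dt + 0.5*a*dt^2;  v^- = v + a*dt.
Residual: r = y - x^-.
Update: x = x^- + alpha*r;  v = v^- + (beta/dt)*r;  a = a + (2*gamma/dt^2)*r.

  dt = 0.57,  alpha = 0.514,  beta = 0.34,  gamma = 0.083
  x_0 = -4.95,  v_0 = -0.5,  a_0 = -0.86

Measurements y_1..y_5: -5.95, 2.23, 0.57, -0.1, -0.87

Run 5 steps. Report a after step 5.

step 1: x_pred=-5.3747  r=-0.5753  x^+=-5.6704  v^+=-1.3334  a^+=-1.1539
step 2: x_pred=-6.6179  r=8.8479  x^+=-2.0701  v^+=3.2866  a^+=3.3667
step 3: x_pred=0.3502  r=0.2198  x^+=0.4632  v^+=5.3367  a^+=3.4790
step 4: x_pred=4.0703  r=-4.1703  x^+=1.9267  v^+=4.8322  a^+=1.3483
step 5: x_pred=4.9001  r=-5.7701  x^+=1.9343  v^+=2.1589  a^+=-1.5998

a_post = -1.5998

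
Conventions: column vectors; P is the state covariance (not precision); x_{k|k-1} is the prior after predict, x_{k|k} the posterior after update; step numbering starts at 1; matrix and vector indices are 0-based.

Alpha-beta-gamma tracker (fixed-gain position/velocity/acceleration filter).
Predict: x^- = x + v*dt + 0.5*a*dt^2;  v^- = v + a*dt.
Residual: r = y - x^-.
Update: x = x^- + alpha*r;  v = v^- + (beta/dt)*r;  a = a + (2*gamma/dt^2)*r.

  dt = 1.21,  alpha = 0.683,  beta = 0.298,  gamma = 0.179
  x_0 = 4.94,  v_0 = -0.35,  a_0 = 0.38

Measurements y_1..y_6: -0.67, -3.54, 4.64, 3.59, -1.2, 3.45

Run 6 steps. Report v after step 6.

step 1: x_pred=4.7947  r=-5.4647  x^+=1.0623  v^+=-1.2360  a^+=-0.9562
step 2: x_pred=-1.1333  r=-2.4067  x^+=-2.7771  v^+=-2.9858  a^+=-1.5447
step 3: x_pred=-7.5207  r=12.1607  x^+=0.7851  v^+=-1.8599  a^+=1.4288
step 4: x_pred=-0.4195  r=4.0095  x^+=2.3190  v^+=0.8564  a^+=2.4092
step 5: x_pred=5.1189  r=-6.3189  x^+=0.8031  v^+=2.2153  a^+=0.8641
step 6: x_pred=4.1162  r=-0.6662  x^+=3.6612  v^+=3.0968  a^+=0.7012

v_post = 3.0968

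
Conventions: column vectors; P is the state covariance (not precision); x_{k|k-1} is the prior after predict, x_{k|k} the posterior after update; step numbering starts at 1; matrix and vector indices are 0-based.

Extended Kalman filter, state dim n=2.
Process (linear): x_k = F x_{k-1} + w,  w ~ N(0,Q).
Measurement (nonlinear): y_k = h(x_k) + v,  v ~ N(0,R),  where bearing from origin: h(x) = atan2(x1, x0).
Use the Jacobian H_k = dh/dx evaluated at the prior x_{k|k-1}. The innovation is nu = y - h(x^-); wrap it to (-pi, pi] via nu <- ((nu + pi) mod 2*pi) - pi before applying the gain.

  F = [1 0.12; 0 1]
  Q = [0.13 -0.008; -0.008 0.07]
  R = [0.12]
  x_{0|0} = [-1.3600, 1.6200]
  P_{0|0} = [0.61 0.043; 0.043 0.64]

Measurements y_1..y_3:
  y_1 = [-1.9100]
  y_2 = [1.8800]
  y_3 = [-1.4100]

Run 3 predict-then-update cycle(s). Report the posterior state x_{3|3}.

step 1: x^-=[-1.1656, 1.6200]  P^-=[0.7595 0.1118; 0.1118 0.7100]  H_jac=[-0.4067 -0.2926]  S=[0.3331]  K=[-1.0257; -0.7604]  nu=[2.1787]  x^+=[-3.4004, -0.0366]  P^+=[0.4091 -0.1480; -0.1480 0.5174]
step 2: x^-=[-3.4048, -0.0366]  P^-=[0.5110 -0.0939; -0.0939 0.5874]  H_jac=[0.0032 -0.2937]  S=[0.1708]  K=[0.1708; -1.0115]  nu=[-1.2723]  x^+=[-3.6221, 1.2504]  P^+=[0.5061 -0.0644; -0.0644 0.4126]
step 3: x^-=[-3.4720, 1.2504]  P^-=[0.6265 -0.0228; -0.0228 0.4826]  H_jac=[-0.0918 -0.2549]  S=[0.1556]  K=[-0.3323; -0.7774]  nu=[2.0773]  x^+=[-4.1624, -0.3644]  P^+=[0.6094 -0.0630; -0.0630 0.3886]

x_post = [-4.1624, -0.3644]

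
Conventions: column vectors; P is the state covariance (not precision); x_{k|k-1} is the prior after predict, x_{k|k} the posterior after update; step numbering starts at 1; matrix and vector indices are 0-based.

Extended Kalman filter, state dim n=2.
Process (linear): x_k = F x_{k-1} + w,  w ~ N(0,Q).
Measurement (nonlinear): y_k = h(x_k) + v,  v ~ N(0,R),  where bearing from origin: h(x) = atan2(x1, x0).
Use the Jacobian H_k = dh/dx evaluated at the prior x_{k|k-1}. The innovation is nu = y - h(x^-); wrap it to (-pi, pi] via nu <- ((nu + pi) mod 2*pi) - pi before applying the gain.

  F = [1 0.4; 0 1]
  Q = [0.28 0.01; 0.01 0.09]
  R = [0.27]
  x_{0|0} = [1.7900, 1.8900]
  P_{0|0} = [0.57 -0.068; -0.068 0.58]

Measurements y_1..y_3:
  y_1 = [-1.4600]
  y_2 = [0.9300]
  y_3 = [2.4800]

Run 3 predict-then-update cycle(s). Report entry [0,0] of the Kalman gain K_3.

step 1: x^-=[2.5460, 1.8900]  P^-=[0.8884 0.1740; 0.1740 0.6700]  H_jac=[-0.1880 0.2532]  S=[0.3278]  K=[-0.3751; 0.4178]  nu=[-2.0986]  x^+=[3.3331, 1.0132]  P^+=[0.8423 0.2254; 0.2254 0.6128]
step 2: x^-=[3.7384, 1.0132]  P^-=[1.4006 0.4805; 0.4805 0.7028]  H_jac=[-0.0675 0.2492]  S=[0.3039]  K=[0.0827; 0.4696]  nu=[0.6653]  x^+=[3.7934, 1.3256]  P^+=[1.3985 0.4687; 0.4687 0.6358]
step 3: x^-=[4.3236, 1.3256]  P^-=[2.1552 0.7330; 0.7330 0.7258]  H_jac=[-0.0648 0.2114]  S=[0.2914]  K=[0.0524; 0.3635]  nu=[2.1825]  x^+=[4.4380, 2.1190]  P^+=[2.1544 0.7274; 0.7274 0.6873]

K[0,0] = 0.0524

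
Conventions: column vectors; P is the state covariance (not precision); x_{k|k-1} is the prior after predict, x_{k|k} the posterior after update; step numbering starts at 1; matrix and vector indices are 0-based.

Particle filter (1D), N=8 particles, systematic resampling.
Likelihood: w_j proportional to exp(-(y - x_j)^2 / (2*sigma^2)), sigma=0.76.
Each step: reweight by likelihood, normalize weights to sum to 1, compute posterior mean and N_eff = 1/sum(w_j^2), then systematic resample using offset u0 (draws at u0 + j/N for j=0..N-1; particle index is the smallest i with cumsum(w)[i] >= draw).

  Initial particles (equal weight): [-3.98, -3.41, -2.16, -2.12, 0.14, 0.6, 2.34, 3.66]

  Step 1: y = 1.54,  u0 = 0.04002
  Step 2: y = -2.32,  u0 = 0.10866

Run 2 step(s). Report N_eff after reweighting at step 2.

step 1: w=[0.0000, 0.0000, 0.0000, 0.0000, 0.1474, 0.3742, 0.4620, 0.0164]  mean=1.3864  Neff=2.6635  idx=[4, 5, 5, 5, 6, 6, 6, 6]
step 2: w=[0.7396, 0.0868, 0.0868, 0.0868, 0.0000, 0.0000, 0.0000, 0.0000]  mean=0.2598  Neff=1.7557  idx=[0, 0, 0, 0, 0, 0, 2, 3]

N_eff = 1.7557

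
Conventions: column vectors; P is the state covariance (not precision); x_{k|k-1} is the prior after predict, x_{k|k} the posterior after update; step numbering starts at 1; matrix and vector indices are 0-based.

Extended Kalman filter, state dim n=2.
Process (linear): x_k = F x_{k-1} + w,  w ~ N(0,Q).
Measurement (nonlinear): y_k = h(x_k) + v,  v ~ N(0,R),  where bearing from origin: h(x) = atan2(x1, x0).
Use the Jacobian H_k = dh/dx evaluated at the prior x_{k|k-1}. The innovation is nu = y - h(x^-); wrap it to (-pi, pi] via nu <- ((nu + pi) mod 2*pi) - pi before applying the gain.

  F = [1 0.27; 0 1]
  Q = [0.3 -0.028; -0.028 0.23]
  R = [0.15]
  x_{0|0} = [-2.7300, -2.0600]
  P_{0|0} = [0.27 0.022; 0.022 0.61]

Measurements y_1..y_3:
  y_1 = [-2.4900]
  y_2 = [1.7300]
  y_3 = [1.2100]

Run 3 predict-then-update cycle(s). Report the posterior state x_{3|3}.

step 1: x^-=[-3.2862, -2.0600]  P^-=[0.6263 0.1587; 0.1587 0.8400]  H_jac=[0.1369 -0.2185]  S=[0.1923]  K=[0.2657; -0.8411]  nu=[0.0917]  x^+=[-3.2618, -2.1371]  P^+=[0.6128 0.2017; 0.2017 0.7039]
step 2: x^-=[-3.8389, -2.1371]  P^-=[1.0730 0.3637; 0.3637 0.9339]  H_jac=[0.1107 -0.1989]  S=[0.1841]  K=[0.2524; -0.7902]  nu=[-1.9196]  x^+=[-4.3233, -0.6202]  P^+=[1.0613 0.4005; 0.4005 0.8190]
step 3: x^-=[-4.4907, -0.6202]  P^-=[1.6372 0.5936; 0.5936 1.0490]  H_jac=[0.0302 -0.2185]  S=[0.1937]  K=[-0.4144; -1.0906]  nu=[-2.0688]  x^+=[-3.6333, 1.6361]  P^+=[1.6039 0.5060; 0.5060 0.8185]

x_post = [-3.6333, 1.6361]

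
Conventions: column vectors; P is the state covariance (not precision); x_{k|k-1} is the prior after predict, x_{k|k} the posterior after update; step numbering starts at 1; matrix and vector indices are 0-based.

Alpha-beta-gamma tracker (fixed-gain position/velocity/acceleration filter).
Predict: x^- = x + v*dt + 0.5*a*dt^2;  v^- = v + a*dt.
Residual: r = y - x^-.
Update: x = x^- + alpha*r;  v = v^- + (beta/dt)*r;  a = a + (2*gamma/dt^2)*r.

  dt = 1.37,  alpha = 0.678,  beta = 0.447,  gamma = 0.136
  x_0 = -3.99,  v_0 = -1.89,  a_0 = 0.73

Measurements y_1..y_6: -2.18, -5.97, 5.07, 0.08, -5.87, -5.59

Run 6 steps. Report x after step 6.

step 1: x_pred=-5.8942  r=3.7142  x^+=-3.3760  v^+=0.3220  a^+=1.2683
step 2: x_pred=-1.7447  r=-4.2253  x^+=-4.6094  v^+=0.6809  a^+=0.6559
step 3: x_pred=-3.0611  r=8.1311  x^+=2.4518  v^+=4.2325  a^+=1.8343
step 4: x_pred=9.9717  r=-9.8917  x^+=3.2651  v^+=3.5180  a^+=0.4008
step 5: x_pred=8.4609  r=-14.3309  x^+=-1.2554  v^+=-0.6088  a^+=-1.6760
step 6: x_pred=-3.6623  r=-1.9277  x^+=-4.9693  v^+=-3.5339  a^+=-1.9554

x_post = -4.9693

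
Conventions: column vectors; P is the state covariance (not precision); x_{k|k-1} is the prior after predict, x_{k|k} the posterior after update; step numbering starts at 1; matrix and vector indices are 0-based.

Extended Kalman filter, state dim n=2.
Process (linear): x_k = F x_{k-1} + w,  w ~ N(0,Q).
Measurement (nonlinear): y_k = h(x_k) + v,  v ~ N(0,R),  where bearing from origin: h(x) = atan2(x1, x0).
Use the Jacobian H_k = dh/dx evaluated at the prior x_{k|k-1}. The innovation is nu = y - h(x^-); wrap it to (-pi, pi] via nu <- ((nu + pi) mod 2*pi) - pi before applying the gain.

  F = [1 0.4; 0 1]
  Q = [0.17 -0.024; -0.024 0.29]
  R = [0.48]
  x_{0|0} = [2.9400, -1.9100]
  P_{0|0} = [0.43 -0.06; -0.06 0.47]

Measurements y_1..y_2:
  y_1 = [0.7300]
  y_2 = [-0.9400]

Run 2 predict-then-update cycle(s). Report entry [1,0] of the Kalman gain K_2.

K[1,0] = 0.5762

step 1: x^-=[2.1760, -1.9100]  P^-=[0.6272 0.1040; 0.1040 0.7600]  H_jac=[0.2278 0.2596]  S=[0.5761]  K=[0.2949; 0.3836]  nu=[1.4504]  x^+=[2.6038, -1.3537]  P^+=[0.5771 0.0388; 0.0388 0.6752]
step 2: x^-=[2.0623, -1.3537]  P^-=[0.8862 0.2849; 0.2849 0.9652]  H_jac=[0.2224 0.3389]  S=[0.6777]  K=[0.4334; 0.5762]  nu=[-0.3592]  x^+=[1.9066, -1.5606]  P^+=[0.7589 0.1157; 0.1157 0.7402]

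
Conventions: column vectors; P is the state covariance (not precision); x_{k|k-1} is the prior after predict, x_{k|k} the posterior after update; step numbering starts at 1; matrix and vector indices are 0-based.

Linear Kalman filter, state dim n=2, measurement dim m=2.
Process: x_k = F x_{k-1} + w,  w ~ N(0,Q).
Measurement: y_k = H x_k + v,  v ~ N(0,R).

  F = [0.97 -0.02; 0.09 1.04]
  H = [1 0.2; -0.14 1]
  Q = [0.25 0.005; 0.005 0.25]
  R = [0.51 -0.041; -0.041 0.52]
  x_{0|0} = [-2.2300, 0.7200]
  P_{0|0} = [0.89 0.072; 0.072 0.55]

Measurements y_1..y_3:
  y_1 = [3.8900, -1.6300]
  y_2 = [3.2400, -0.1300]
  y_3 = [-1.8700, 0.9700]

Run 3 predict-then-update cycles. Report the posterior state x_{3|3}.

step 1: x^-=[-2.1775, 0.5481]  P^-=[1.0848 0.1438; 0.1438 0.8656]  S=[1.6870 0.1200; 0.1200 1.3666]  K=[0.6647 -0.0643; 0.1447 0.6059]  nu=[5.9579, -2.4829]  x^+=[1.9422, -0.0941]  P^+=[0.3441 -0.0125; -0.0125 0.3074]
step 2: x^-=[1.8859, 0.0770]  P^-=[0.5744 0.0161; 0.0161 0.5829]  S=[1.1141 0.0108; 0.0108 1.1097]  K=[0.5190 -0.0630; 0.1140 0.5222]  nu=[1.3387, 0.0571]  x^+=[2.5771, 0.2594]  P^+=[0.2705 -0.0162; -0.0162 0.2646]
step 3: x^-=[2.4946, 0.5017]  P^-=[0.5053 0.0068; 0.0068 0.5353]  S=[1.0394 0.0020; 0.0020 1.0633]  K=[0.4875 -0.0610; 0.1086 0.5024]  nu=[-4.4650, 0.8176]  x^+=[0.2679, 0.4274]  P^+=[0.2544 -0.0161; -0.0161 0.2545]

x_post = [0.2679, 0.4274]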